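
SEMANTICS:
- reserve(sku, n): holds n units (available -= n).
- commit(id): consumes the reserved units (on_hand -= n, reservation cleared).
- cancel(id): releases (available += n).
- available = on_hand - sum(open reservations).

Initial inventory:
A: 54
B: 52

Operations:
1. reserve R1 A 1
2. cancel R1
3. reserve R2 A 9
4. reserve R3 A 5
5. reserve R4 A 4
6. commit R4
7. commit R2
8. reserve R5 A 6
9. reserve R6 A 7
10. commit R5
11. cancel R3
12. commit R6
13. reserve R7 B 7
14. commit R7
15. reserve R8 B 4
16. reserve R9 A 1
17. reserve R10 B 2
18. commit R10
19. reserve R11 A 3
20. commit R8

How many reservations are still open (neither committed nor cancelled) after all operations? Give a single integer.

Answer: 2

Derivation:
Step 1: reserve R1 A 1 -> on_hand[A=54 B=52] avail[A=53 B=52] open={R1}
Step 2: cancel R1 -> on_hand[A=54 B=52] avail[A=54 B=52] open={}
Step 3: reserve R2 A 9 -> on_hand[A=54 B=52] avail[A=45 B=52] open={R2}
Step 4: reserve R3 A 5 -> on_hand[A=54 B=52] avail[A=40 B=52] open={R2,R3}
Step 5: reserve R4 A 4 -> on_hand[A=54 B=52] avail[A=36 B=52] open={R2,R3,R4}
Step 6: commit R4 -> on_hand[A=50 B=52] avail[A=36 B=52] open={R2,R3}
Step 7: commit R2 -> on_hand[A=41 B=52] avail[A=36 B=52] open={R3}
Step 8: reserve R5 A 6 -> on_hand[A=41 B=52] avail[A=30 B=52] open={R3,R5}
Step 9: reserve R6 A 7 -> on_hand[A=41 B=52] avail[A=23 B=52] open={R3,R5,R6}
Step 10: commit R5 -> on_hand[A=35 B=52] avail[A=23 B=52] open={R3,R6}
Step 11: cancel R3 -> on_hand[A=35 B=52] avail[A=28 B=52] open={R6}
Step 12: commit R6 -> on_hand[A=28 B=52] avail[A=28 B=52] open={}
Step 13: reserve R7 B 7 -> on_hand[A=28 B=52] avail[A=28 B=45] open={R7}
Step 14: commit R7 -> on_hand[A=28 B=45] avail[A=28 B=45] open={}
Step 15: reserve R8 B 4 -> on_hand[A=28 B=45] avail[A=28 B=41] open={R8}
Step 16: reserve R9 A 1 -> on_hand[A=28 B=45] avail[A=27 B=41] open={R8,R9}
Step 17: reserve R10 B 2 -> on_hand[A=28 B=45] avail[A=27 B=39] open={R10,R8,R9}
Step 18: commit R10 -> on_hand[A=28 B=43] avail[A=27 B=39] open={R8,R9}
Step 19: reserve R11 A 3 -> on_hand[A=28 B=43] avail[A=24 B=39] open={R11,R8,R9}
Step 20: commit R8 -> on_hand[A=28 B=39] avail[A=24 B=39] open={R11,R9}
Open reservations: ['R11', 'R9'] -> 2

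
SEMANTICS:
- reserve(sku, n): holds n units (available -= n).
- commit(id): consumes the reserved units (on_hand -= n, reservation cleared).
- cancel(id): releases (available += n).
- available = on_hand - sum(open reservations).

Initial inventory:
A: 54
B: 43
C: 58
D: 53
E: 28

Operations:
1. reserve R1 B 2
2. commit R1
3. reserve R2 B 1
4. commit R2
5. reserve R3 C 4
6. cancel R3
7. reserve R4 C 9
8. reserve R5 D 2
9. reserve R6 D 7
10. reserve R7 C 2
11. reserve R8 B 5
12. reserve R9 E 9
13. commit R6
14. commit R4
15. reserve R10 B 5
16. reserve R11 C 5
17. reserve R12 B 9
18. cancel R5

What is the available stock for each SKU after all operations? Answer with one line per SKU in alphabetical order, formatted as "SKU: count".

Answer: A: 54
B: 21
C: 42
D: 46
E: 19

Derivation:
Step 1: reserve R1 B 2 -> on_hand[A=54 B=43 C=58 D=53 E=28] avail[A=54 B=41 C=58 D=53 E=28] open={R1}
Step 2: commit R1 -> on_hand[A=54 B=41 C=58 D=53 E=28] avail[A=54 B=41 C=58 D=53 E=28] open={}
Step 3: reserve R2 B 1 -> on_hand[A=54 B=41 C=58 D=53 E=28] avail[A=54 B=40 C=58 D=53 E=28] open={R2}
Step 4: commit R2 -> on_hand[A=54 B=40 C=58 D=53 E=28] avail[A=54 B=40 C=58 D=53 E=28] open={}
Step 5: reserve R3 C 4 -> on_hand[A=54 B=40 C=58 D=53 E=28] avail[A=54 B=40 C=54 D=53 E=28] open={R3}
Step 6: cancel R3 -> on_hand[A=54 B=40 C=58 D=53 E=28] avail[A=54 B=40 C=58 D=53 E=28] open={}
Step 7: reserve R4 C 9 -> on_hand[A=54 B=40 C=58 D=53 E=28] avail[A=54 B=40 C=49 D=53 E=28] open={R4}
Step 8: reserve R5 D 2 -> on_hand[A=54 B=40 C=58 D=53 E=28] avail[A=54 B=40 C=49 D=51 E=28] open={R4,R5}
Step 9: reserve R6 D 7 -> on_hand[A=54 B=40 C=58 D=53 E=28] avail[A=54 B=40 C=49 D=44 E=28] open={R4,R5,R6}
Step 10: reserve R7 C 2 -> on_hand[A=54 B=40 C=58 D=53 E=28] avail[A=54 B=40 C=47 D=44 E=28] open={R4,R5,R6,R7}
Step 11: reserve R8 B 5 -> on_hand[A=54 B=40 C=58 D=53 E=28] avail[A=54 B=35 C=47 D=44 E=28] open={R4,R5,R6,R7,R8}
Step 12: reserve R9 E 9 -> on_hand[A=54 B=40 C=58 D=53 E=28] avail[A=54 B=35 C=47 D=44 E=19] open={R4,R5,R6,R7,R8,R9}
Step 13: commit R6 -> on_hand[A=54 B=40 C=58 D=46 E=28] avail[A=54 B=35 C=47 D=44 E=19] open={R4,R5,R7,R8,R9}
Step 14: commit R4 -> on_hand[A=54 B=40 C=49 D=46 E=28] avail[A=54 B=35 C=47 D=44 E=19] open={R5,R7,R8,R9}
Step 15: reserve R10 B 5 -> on_hand[A=54 B=40 C=49 D=46 E=28] avail[A=54 B=30 C=47 D=44 E=19] open={R10,R5,R7,R8,R9}
Step 16: reserve R11 C 5 -> on_hand[A=54 B=40 C=49 D=46 E=28] avail[A=54 B=30 C=42 D=44 E=19] open={R10,R11,R5,R7,R8,R9}
Step 17: reserve R12 B 9 -> on_hand[A=54 B=40 C=49 D=46 E=28] avail[A=54 B=21 C=42 D=44 E=19] open={R10,R11,R12,R5,R7,R8,R9}
Step 18: cancel R5 -> on_hand[A=54 B=40 C=49 D=46 E=28] avail[A=54 B=21 C=42 D=46 E=19] open={R10,R11,R12,R7,R8,R9}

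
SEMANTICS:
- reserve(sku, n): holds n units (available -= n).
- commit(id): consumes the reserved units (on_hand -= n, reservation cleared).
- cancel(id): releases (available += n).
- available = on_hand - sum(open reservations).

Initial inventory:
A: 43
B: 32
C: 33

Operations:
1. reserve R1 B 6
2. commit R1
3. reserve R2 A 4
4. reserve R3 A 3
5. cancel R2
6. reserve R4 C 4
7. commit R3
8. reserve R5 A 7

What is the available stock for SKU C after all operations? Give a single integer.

Answer: 29

Derivation:
Step 1: reserve R1 B 6 -> on_hand[A=43 B=32 C=33] avail[A=43 B=26 C=33] open={R1}
Step 2: commit R1 -> on_hand[A=43 B=26 C=33] avail[A=43 B=26 C=33] open={}
Step 3: reserve R2 A 4 -> on_hand[A=43 B=26 C=33] avail[A=39 B=26 C=33] open={R2}
Step 4: reserve R3 A 3 -> on_hand[A=43 B=26 C=33] avail[A=36 B=26 C=33] open={R2,R3}
Step 5: cancel R2 -> on_hand[A=43 B=26 C=33] avail[A=40 B=26 C=33] open={R3}
Step 6: reserve R4 C 4 -> on_hand[A=43 B=26 C=33] avail[A=40 B=26 C=29] open={R3,R4}
Step 7: commit R3 -> on_hand[A=40 B=26 C=33] avail[A=40 B=26 C=29] open={R4}
Step 8: reserve R5 A 7 -> on_hand[A=40 B=26 C=33] avail[A=33 B=26 C=29] open={R4,R5}
Final available[C] = 29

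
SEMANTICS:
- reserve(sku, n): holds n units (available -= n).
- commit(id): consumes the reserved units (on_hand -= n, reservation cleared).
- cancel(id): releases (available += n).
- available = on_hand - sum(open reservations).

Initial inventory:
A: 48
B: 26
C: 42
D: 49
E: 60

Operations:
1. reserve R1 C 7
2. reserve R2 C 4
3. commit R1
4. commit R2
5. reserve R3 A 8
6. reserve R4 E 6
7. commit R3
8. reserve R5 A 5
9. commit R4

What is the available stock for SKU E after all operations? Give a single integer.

Step 1: reserve R1 C 7 -> on_hand[A=48 B=26 C=42 D=49 E=60] avail[A=48 B=26 C=35 D=49 E=60] open={R1}
Step 2: reserve R2 C 4 -> on_hand[A=48 B=26 C=42 D=49 E=60] avail[A=48 B=26 C=31 D=49 E=60] open={R1,R2}
Step 3: commit R1 -> on_hand[A=48 B=26 C=35 D=49 E=60] avail[A=48 B=26 C=31 D=49 E=60] open={R2}
Step 4: commit R2 -> on_hand[A=48 B=26 C=31 D=49 E=60] avail[A=48 B=26 C=31 D=49 E=60] open={}
Step 5: reserve R3 A 8 -> on_hand[A=48 B=26 C=31 D=49 E=60] avail[A=40 B=26 C=31 D=49 E=60] open={R3}
Step 6: reserve R4 E 6 -> on_hand[A=48 B=26 C=31 D=49 E=60] avail[A=40 B=26 C=31 D=49 E=54] open={R3,R4}
Step 7: commit R3 -> on_hand[A=40 B=26 C=31 D=49 E=60] avail[A=40 B=26 C=31 D=49 E=54] open={R4}
Step 8: reserve R5 A 5 -> on_hand[A=40 B=26 C=31 D=49 E=60] avail[A=35 B=26 C=31 D=49 E=54] open={R4,R5}
Step 9: commit R4 -> on_hand[A=40 B=26 C=31 D=49 E=54] avail[A=35 B=26 C=31 D=49 E=54] open={R5}
Final available[E] = 54

Answer: 54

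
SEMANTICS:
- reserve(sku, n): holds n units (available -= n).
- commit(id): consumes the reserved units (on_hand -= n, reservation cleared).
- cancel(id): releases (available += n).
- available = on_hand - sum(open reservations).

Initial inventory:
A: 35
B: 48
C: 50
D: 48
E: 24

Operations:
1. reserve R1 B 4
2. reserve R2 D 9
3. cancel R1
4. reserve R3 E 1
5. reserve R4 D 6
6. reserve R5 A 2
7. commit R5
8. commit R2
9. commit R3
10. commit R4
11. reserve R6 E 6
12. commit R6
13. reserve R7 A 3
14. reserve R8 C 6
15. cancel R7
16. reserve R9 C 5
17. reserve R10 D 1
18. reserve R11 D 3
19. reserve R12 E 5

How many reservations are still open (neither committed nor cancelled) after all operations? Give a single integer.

Step 1: reserve R1 B 4 -> on_hand[A=35 B=48 C=50 D=48 E=24] avail[A=35 B=44 C=50 D=48 E=24] open={R1}
Step 2: reserve R2 D 9 -> on_hand[A=35 B=48 C=50 D=48 E=24] avail[A=35 B=44 C=50 D=39 E=24] open={R1,R2}
Step 3: cancel R1 -> on_hand[A=35 B=48 C=50 D=48 E=24] avail[A=35 B=48 C=50 D=39 E=24] open={R2}
Step 4: reserve R3 E 1 -> on_hand[A=35 B=48 C=50 D=48 E=24] avail[A=35 B=48 C=50 D=39 E=23] open={R2,R3}
Step 5: reserve R4 D 6 -> on_hand[A=35 B=48 C=50 D=48 E=24] avail[A=35 B=48 C=50 D=33 E=23] open={R2,R3,R4}
Step 6: reserve R5 A 2 -> on_hand[A=35 B=48 C=50 D=48 E=24] avail[A=33 B=48 C=50 D=33 E=23] open={R2,R3,R4,R5}
Step 7: commit R5 -> on_hand[A=33 B=48 C=50 D=48 E=24] avail[A=33 B=48 C=50 D=33 E=23] open={R2,R3,R4}
Step 8: commit R2 -> on_hand[A=33 B=48 C=50 D=39 E=24] avail[A=33 B=48 C=50 D=33 E=23] open={R3,R4}
Step 9: commit R3 -> on_hand[A=33 B=48 C=50 D=39 E=23] avail[A=33 B=48 C=50 D=33 E=23] open={R4}
Step 10: commit R4 -> on_hand[A=33 B=48 C=50 D=33 E=23] avail[A=33 B=48 C=50 D=33 E=23] open={}
Step 11: reserve R6 E 6 -> on_hand[A=33 B=48 C=50 D=33 E=23] avail[A=33 B=48 C=50 D=33 E=17] open={R6}
Step 12: commit R6 -> on_hand[A=33 B=48 C=50 D=33 E=17] avail[A=33 B=48 C=50 D=33 E=17] open={}
Step 13: reserve R7 A 3 -> on_hand[A=33 B=48 C=50 D=33 E=17] avail[A=30 B=48 C=50 D=33 E=17] open={R7}
Step 14: reserve R8 C 6 -> on_hand[A=33 B=48 C=50 D=33 E=17] avail[A=30 B=48 C=44 D=33 E=17] open={R7,R8}
Step 15: cancel R7 -> on_hand[A=33 B=48 C=50 D=33 E=17] avail[A=33 B=48 C=44 D=33 E=17] open={R8}
Step 16: reserve R9 C 5 -> on_hand[A=33 B=48 C=50 D=33 E=17] avail[A=33 B=48 C=39 D=33 E=17] open={R8,R9}
Step 17: reserve R10 D 1 -> on_hand[A=33 B=48 C=50 D=33 E=17] avail[A=33 B=48 C=39 D=32 E=17] open={R10,R8,R9}
Step 18: reserve R11 D 3 -> on_hand[A=33 B=48 C=50 D=33 E=17] avail[A=33 B=48 C=39 D=29 E=17] open={R10,R11,R8,R9}
Step 19: reserve R12 E 5 -> on_hand[A=33 B=48 C=50 D=33 E=17] avail[A=33 B=48 C=39 D=29 E=12] open={R10,R11,R12,R8,R9}
Open reservations: ['R10', 'R11', 'R12', 'R8', 'R9'] -> 5

Answer: 5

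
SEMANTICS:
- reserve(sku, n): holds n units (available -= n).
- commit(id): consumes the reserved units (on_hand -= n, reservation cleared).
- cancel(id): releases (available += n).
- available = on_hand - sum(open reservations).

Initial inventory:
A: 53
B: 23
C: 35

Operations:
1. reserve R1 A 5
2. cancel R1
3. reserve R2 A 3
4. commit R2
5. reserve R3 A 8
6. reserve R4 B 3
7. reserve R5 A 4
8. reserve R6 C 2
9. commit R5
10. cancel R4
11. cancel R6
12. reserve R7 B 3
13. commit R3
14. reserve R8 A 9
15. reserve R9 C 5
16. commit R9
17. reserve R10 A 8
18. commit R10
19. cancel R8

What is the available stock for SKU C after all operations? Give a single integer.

Answer: 30

Derivation:
Step 1: reserve R1 A 5 -> on_hand[A=53 B=23 C=35] avail[A=48 B=23 C=35] open={R1}
Step 2: cancel R1 -> on_hand[A=53 B=23 C=35] avail[A=53 B=23 C=35] open={}
Step 3: reserve R2 A 3 -> on_hand[A=53 B=23 C=35] avail[A=50 B=23 C=35] open={R2}
Step 4: commit R2 -> on_hand[A=50 B=23 C=35] avail[A=50 B=23 C=35] open={}
Step 5: reserve R3 A 8 -> on_hand[A=50 B=23 C=35] avail[A=42 B=23 C=35] open={R3}
Step 6: reserve R4 B 3 -> on_hand[A=50 B=23 C=35] avail[A=42 B=20 C=35] open={R3,R4}
Step 7: reserve R5 A 4 -> on_hand[A=50 B=23 C=35] avail[A=38 B=20 C=35] open={R3,R4,R5}
Step 8: reserve R6 C 2 -> on_hand[A=50 B=23 C=35] avail[A=38 B=20 C=33] open={R3,R4,R5,R6}
Step 9: commit R5 -> on_hand[A=46 B=23 C=35] avail[A=38 B=20 C=33] open={R3,R4,R6}
Step 10: cancel R4 -> on_hand[A=46 B=23 C=35] avail[A=38 B=23 C=33] open={R3,R6}
Step 11: cancel R6 -> on_hand[A=46 B=23 C=35] avail[A=38 B=23 C=35] open={R3}
Step 12: reserve R7 B 3 -> on_hand[A=46 B=23 C=35] avail[A=38 B=20 C=35] open={R3,R7}
Step 13: commit R3 -> on_hand[A=38 B=23 C=35] avail[A=38 B=20 C=35] open={R7}
Step 14: reserve R8 A 9 -> on_hand[A=38 B=23 C=35] avail[A=29 B=20 C=35] open={R7,R8}
Step 15: reserve R9 C 5 -> on_hand[A=38 B=23 C=35] avail[A=29 B=20 C=30] open={R7,R8,R9}
Step 16: commit R9 -> on_hand[A=38 B=23 C=30] avail[A=29 B=20 C=30] open={R7,R8}
Step 17: reserve R10 A 8 -> on_hand[A=38 B=23 C=30] avail[A=21 B=20 C=30] open={R10,R7,R8}
Step 18: commit R10 -> on_hand[A=30 B=23 C=30] avail[A=21 B=20 C=30] open={R7,R8}
Step 19: cancel R8 -> on_hand[A=30 B=23 C=30] avail[A=30 B=20 C=30] open={R7}
Final available[C] = 30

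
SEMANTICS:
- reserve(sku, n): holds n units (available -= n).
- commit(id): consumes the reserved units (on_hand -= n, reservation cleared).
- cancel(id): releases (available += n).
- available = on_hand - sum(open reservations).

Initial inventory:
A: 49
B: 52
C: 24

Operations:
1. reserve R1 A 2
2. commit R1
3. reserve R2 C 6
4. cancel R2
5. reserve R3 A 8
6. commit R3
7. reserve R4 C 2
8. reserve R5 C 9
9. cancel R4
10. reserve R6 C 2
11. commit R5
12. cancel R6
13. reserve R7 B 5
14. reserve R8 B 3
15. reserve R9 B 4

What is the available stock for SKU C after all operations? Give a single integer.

Answer: 15

Derivation:
Step 1: reserve R1 A 2 -> on_hand[A=49 B=52 C=24] avail[A=47 B=52 C=24] open={R1}
Step 2: commit R1 -> on_hand[A=47 B=52 C=24] avail[A=47 B=52 C=24] open={}
Step 3: reserve R2 C 6 -> on_hand[A=47 B=52 C=24] avail[A=47 B=52 C=18] open={R2}
Step 4: cancel R2 -> on_hand[A=47 B=52 C=24] avail[A=47 B=52 C=24] open={}
Step 5: reserve R3 A 8 -> on_hand[A=47 B=52 C=24] avail[A=39 B=52 C=24] open={R3}
Step 6: commit R3 -> on_hand[A=39 B=52 C=24] avail[A=39 B=52 C=24] open={}
Step 7: reserve R4 C 2 -> on_hand[A=39 B=52 C=24] avail[A=39 B=52 C=22] open={R4}
Step 8: reserve R5 C 9 -> on_hand[A=39 B=52 C=24] avail[A=39 B=52 C=13] open={R4,R5}
Step 9: cancel R4 -> on_hand[A=39 B=52 C=24] avail[A=39 B=52 C=15] open={R5}
Step 10: reserve R6 C 2 -> on_hand[A=39 B=52 C=24] avail[A=39 B=52 C=13] open={R5,R6}
Step 11: commit R5 -> on_hand[A=39 B=52 C=15] avail[A=39 B=52 C=13] open={R6}
Step 12: cancel R6 -> on_hand[A=39 B=52 C=15] avail[A=39 B=52 C=15] open={}
Step 13: reserve R7 B 5 -> on_hand[A=39 B=52 C=15] avail[A=39 B=47 C=15] open={R7}
Step 14: reserve R8 B 3 -> on_hand[A=39 B=52 C=15] avail[A=39 B=44 C=15] open={R7,R8}
Step 15: reserve R9 B 4 -> on_hand[A=39 B=52 C=15] avail[A=39 B=40 C=15] open={R7,R8,R9}
Final available[C] = 15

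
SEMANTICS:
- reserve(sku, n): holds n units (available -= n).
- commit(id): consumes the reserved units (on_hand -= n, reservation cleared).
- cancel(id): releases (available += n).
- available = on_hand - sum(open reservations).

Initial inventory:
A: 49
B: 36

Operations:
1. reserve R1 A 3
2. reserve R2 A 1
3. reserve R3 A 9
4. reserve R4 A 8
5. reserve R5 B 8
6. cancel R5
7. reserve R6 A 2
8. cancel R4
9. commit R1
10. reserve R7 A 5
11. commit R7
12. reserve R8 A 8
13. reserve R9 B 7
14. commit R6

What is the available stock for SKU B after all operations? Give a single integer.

Answer: 29

Derivation:
Step 1: reserve R1 A 3 -> on_hand[A=49 B=36] avail[A=46 B=36] open={R1}
Step 2: reserve R2 A 1 -> on_hand[A=49 B=36] avail[A=45 B=36] open={R1,R2}
Step 3: reserve R3 A 9 -> on_hand[A=49 B=36] avail[A=36 B=36] open={R1,R2,R3}
Step 4: reserve R4 A 8 -> on_hand[A=49 B=36] avail[A=28 B=36] open={R1,R2,R3,R4}
Step 5: reserve R5 B 8 -> on_hand[A=49 B=36] avail[A=28 B=28] open={R1,R2,R3,R4,R5}
Step 6: cancel R5 -> on_hand[A=49 B=36] avail[A=28 B=36] open={R1,R2,R3,R4}
Step 7: reserve R6 A 2 -> on_hand[A=49 B=36] avail[A=26 B=36] open={R1,R2,R3,R4,R6}
Step 8: cancel R4 -> on_hand[A=49 B=36] avail[A=34 B=36] open={R1,R2,R3,R6}
Step 9: commit R1 -> on_hand[A=46 B=36] avail[A=34 B=36] open={R2,R3,R6}
Step 10: reserve R7 A 5 -> on_hand[A=46 B=36] avail[A=29 B=36] open={R2,R3,R6,R7}
Step 11: commit R7 -> on_hand[A=41 B=36] avail[A=29 B=36] open={R2,R3,R6}
Step 12: reserve R8 A 8 -> on_hand[A=41 B=36] avail[A=21 B=36] open={R2,R3,R6,R8}
Step 13: reserve R9 B 7 -> on_hand[A=41 B=36] avail[A=21 B=29] open={R2,R3,R6,R8,R9}
Step 14: commit R6 -> on_hand[A=39 B=36] avail[A=21 B=29] open={R2,R3,R8,R9}
Final available[B] = 29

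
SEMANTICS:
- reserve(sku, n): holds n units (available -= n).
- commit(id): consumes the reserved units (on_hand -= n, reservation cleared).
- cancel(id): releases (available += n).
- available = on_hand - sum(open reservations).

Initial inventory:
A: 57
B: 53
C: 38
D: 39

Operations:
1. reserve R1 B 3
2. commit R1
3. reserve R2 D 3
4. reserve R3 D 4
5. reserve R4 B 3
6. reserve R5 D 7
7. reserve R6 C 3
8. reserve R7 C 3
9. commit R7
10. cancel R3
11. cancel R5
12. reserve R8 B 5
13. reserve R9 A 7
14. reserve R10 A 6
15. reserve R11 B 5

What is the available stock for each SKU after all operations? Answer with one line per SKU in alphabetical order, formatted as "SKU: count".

Answer: A: 44
B: 37
C: 32
D: 36

Derivation:
Step 1: reserve R1 B 3 -> on_hand[A=57 B=53 C=38 D=39] avail[A=57 B=50 C=38 D=39] open={R1}
Step 2: commit R1 -> on_hand[A=57 B=50 C=38 D=39] avail[A=57 B=50 C=38 D=39] open={}
Step 3: reserve R2 D 3 -> on_hand[A=57 B=50 C=38 D=39] avail[A=57 B=50 C=38 D=36] open={R2}
Step 4: reserve R3 D 4 -> on_hand[A=57 B=50 C=38 D=39] avail[A=57 B=50 C=38 D=32] open={R2,R3}
Step 5: reserve R4 B 3 -> on_hand[A=57 B=50 C=38 D=39] avail[A=57 B=47 C=38 D=32] open={R2,R3,R4}
Step 6: reserve R5 D 7 -> on_hand[A=57 B=50 C=38 D=39] avail[A=57 B=47 C=38 D=25] open={R2,R3,R4,R5}
Step 7: reserve R6 C 3 -> on_hand[A=57 B=50 C=38 D=39] avail[A=57 B=47 C=35 D=25] open={R2,R3,R4,R5,R6}
Step 8: reserve R7 C 3 -> on_hand[A=57 B=50 C=38 D=39] avail[A=57 B=47 C=32 D=25] open={R2,R3,R4,R5,R6,R7}
Step 9: commit R7 -> on_hand[A=57 B=50 C=35 D=39] avail[A=57 B=47 C=32 D=25] open={R2,R3,R4,R5,R6}
Step 10: cancel R3 -> on_hand[A=57 B=50 C=35 D=39] avail[A=57 B=47 C=32 D=29] open={R2,R4,R5,R6}
Step 11: cancel R5 -> on_hand[A=57 B=50 C=35 D=39] avail[A=57 B=47 C=32 D=36] open={R2,R4,R6}
Step 12: reserve R8 B 5 -> on_hand[A=57 B=50 C=35 D=39] avail[A=57 B=42 C=32 D=36] open={R2,R4,R6,R8}
Step 13: reserve R9 A 7 -> on_hand[A=57 B=50 C=35 D=39] avail[A=50 B=42 C=32 D=36] open={R2,R4,R6,R8,R9}
Step 14: reserve R10 A 6 -> on_hand[A=57 B=50 C=35 D=39] avail[A=44 B=42 C=32 D=36] open={R10,R2,R4,R6,R8,R9}
Step 15: reserve R11 B 5 -> on_hand[A=57 B=50 C=35 D=39] avail[A=44 B=37 C=32 D=36] open={R10,R11,R2,R4,R6,R8,R9}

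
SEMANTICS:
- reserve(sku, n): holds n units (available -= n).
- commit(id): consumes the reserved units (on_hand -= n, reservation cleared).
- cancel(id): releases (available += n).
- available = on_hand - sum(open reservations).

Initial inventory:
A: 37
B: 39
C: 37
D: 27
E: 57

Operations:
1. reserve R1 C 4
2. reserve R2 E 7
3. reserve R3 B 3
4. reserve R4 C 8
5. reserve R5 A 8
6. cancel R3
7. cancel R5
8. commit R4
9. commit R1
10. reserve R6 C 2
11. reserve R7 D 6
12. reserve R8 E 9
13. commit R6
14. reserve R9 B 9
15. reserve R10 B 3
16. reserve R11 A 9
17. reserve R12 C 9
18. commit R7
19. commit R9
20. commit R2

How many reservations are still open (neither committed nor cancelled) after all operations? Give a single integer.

Step 1: reserve R1 C 4 -> on_hand[A=37 B=39 C=37 D=27 E=57] avail[A=37 B=39 C=33 D=27 E=57] open={R1}
Step 2: reserve R2 E 7 -> on_hand[A=37 B=39 C=37 D=27 E=57] avail[A=37 B=39 C=33 D=27 E=50] open={R1,R2}
Step 3: reserve R3 B 3 -> on_hand[A=37 B=39 C=37 D=27 E=57] avail[A=37 B=36 C=33 D=27 E=50] open={R1,R2,R3}
Step 4: reserve R4 C 8 -> on_hand[A=37 B=39 C=37 D=27 E=57] avail[A=37 B=36 C=25 D=27 E=50] open={R1,R2,R3,R4}
Step 5: reserve R5 A 8 -> on_hand[A=37 B=39 C=37 D=27 E=57] avail[A=29 B=36 C=25 D=27 E=50] open={R1,R2,R3,R4,R5}
Step 6: cancel R3 -> on_hand[A=37 B=39 C=37 D=27 E=57] avail[A=29 B=39 C=25 D=27 E=50] open={R1,R2,R4,R5}
Step 7: cancel R5 -> on_hand[A=37 B=39 C=37 D=27 E=57] avail[A=37 B=39 C=25 D=27 E=50] open={R1,R2,R4}
Step 8: commit R4 -> on_hand[A=37 B=39 C=29 D=27 E=57] avail[A=37 B=39 C=25 D=27 E=50] open={R1,R2}
Step 9: commit R1 -> on_hand[A=37 B=39 C=25 D=27 E=57] avail[A=37 B=39 C=25 D=27 E=50] open={R2}
Step 10: reserve R6 C 2 -> on_hand[A=37 B=39 C=25 D=27 E=57] avail[A=37 B=39 C=23 D=27 E=50] open={R2,R6}
Step 11: reserve R7 D 6 -> on_hand[A=37 B=39 C=25 D=27 E=57] avail[A=37 B=39 C=23 D=21 E=50] open={R2,R6,R7}
Step 12: reserve R8 E 9 -> on_hand[A=37 B=39 C=25 D=27 E=57] avail[A=37 B=39 C=23 D=21 E=41] open={R2,R6,R7,R8}
Step 13: commit R6 -> on_hand[A=37 B=39 C=23 D=27 E=57] avail[A=37 B=39 C=23 D=21 E=41] open={R2,R7,R8}
Step 14: reserve R9 B 9 -> on_hand[A=37 B=39 C=23 D=27 E=57] avail[A=37 B=30 C=23 D=21 E=41] open={R2,R7,R8,R9}
Step 15: reserve R10 B 3 -> on_hand[A=37 B=39 C=23 D=27 E=57] avail[A=37 B=27 C=23 D=21 E=41] open={R10,R2,R7,R8,R9}
Step 16: reserve R11 A 9 -> on_hand[A=37 B=39 C=23 D=27 E=57] avail[A=28 B=27 C=23 D=21 E=41] open={R10,R11,R2,R7,R8,R9}
Step 17: reserve R12 C 9 -> on_hand[A=37 B=39 C=23 D=27 E=57] avail[A=28 B=27 C=14 D=21 E=41] open={R10,R11,R12,R2,R7,R8,R9}
Step 18: commit R7 -> on_hand[A=37 B=39 C=23 D=21 E=57] avail[A=28 B=27 C=14 D=21 E=41] open={R10,R11,R12,R2,R8,R9}
Step 19: commit R9 -> on_hand[A=37 B=30 C=23 D=21 E=57] avail[A=28 B=27 C=14 D=21 E=41] open={R10,R11,R12,R2,R8}
Step 20: commit R2 -> on_hand[A=37 B=30 C=23 D=21 E=50] avail[A=28 B=27 C=14 D=21 E=41] open={R10,R11,R12,R8}
Open reservations: ['R10', 'R11', 'R12', 'R8'] -> 4

Answer: 4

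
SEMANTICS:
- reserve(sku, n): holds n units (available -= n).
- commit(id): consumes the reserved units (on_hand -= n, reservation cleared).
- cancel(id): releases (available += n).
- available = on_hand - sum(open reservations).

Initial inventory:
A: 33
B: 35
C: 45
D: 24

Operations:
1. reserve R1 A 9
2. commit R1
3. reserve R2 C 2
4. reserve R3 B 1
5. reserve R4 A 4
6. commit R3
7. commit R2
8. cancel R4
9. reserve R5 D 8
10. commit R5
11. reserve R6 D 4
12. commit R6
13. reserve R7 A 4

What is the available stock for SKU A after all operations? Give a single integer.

Answer: 20

Derivation:
Step 1: reserve R1 A 9 -> on_hand[A=33 B=35 C=45 D=24] avail[A=24 B=35 C=45 D=24] open={R1}
Step 2: commit R1 -> on_hand[A=24 B=35 C=45 D=24] avail[A=24 B=35 C=45 D=24] open={}
Step 3: reserve R2 C 2 -> on_hand[A=24 B=35 C=45 D=24] avail[A=24 B=35 C=43 D=24] open={R2}
Step 4: reserve R3 B 1 -> on_hand[A=24 B=35 C=45 D=24] avail[A=24 B=34 C=43 D=24] open={R2,R3}
Step 5: reserve R4 A 4 -> on_hand[A=24 B=35 C=45 D=24] avail[A=20 B=34 C=43 D=24] open={R2,R3,R4}
Step 6: commit R3 -> on_hand[A=24 B=34 C=45 D=24] avail[A=20 B=34 C=43 D=24] open={R2,R4}
Step 7: commit R2 -> on_hand[A=24 B=34 C=43 D=24] avail[A=20 B=34 C=43 D=24] open={R4}
Step 8: cancel R4 -> on_hand[A=24 B=34 C=43 D=24] avail[A=24 B=34 C=43 D=24] open={}
Step 9: reserve R5 D 8 -> on_hand[A=24 B=34 C=43 D=24] avail[A=24 B=34 C=43 D=16] open={R5}
Step 10: commit R5 -> on_hand[A=24 B=34 C=43 D=16] avail[A=24 B=34 C=43 D=16] open={}
Step 11: reserve R6 D 4 -> on_hand[A=24 B=34 C=43 D=16] avail[A=24 B=34 C=43 D=12] open={R6}
Step 12: commit R6 -> on_hand[A=24 B=34 C=43 D=12] avail[A=24 B=34 C=43 D=12] open={}
Step 13: reserve R7 A 4 -> on_hand[A=24 B=34 C=43 D=12] avail[A=20 B=34 C=43 D=12] open={R7}
Final available[A] = 20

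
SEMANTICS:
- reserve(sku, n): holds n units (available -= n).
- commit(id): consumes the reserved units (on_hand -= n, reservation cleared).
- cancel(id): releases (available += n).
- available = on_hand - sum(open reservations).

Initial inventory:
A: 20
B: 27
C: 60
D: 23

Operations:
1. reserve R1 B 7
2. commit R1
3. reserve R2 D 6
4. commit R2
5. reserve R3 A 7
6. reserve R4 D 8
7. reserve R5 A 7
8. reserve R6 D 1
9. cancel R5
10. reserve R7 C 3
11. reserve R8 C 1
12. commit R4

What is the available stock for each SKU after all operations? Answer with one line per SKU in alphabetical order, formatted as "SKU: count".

Answer: A: 13
B: 20
C: 56
D: 8

Derivation:
Step 1: reserve R1 B 7 -> on_hand[A=20 B=27 C=60 D=23] avail[A=20 B=20 C=60 D=23] open={R1}
Step 2: commit R1 -> on_hand[A=20 B=20 C=60 D=23] avail[A=20 B=20 C=60 D=23] open={}
Step 3: reserve R2 D 6 -> on_hand[A=20 B=20 C=60 D=23] avail[A=20 B=20 C=60 D=17] open={R2}
Step 4: commit R2 -> on_hand[A=20 B=20 C=60 D=17] avail[A=20 B=20 C=60 D=17] open={}
Step 5: reserve R3 A 7 -> on_hand[A=20 B=20 C=60 D=17] avail[A=13 B=20 C=60 D=17] open={R3}
Step 6: reserve R4 D 8 -> on_hand[A=20 B=20 C=60 D=17] avail[A=13 B=20 C=60 D=9] open={R3,R4}
Step 7: reserve R5 A 7 -> on_hand[A=20 B=20 C=60 D=17] avail[A=6 B=20 C=60 D=9] open={R3,R4,R5}
Step 8: reserve R6 D 1 -> on_hand[A=20 B=20 C=60 D=17] avail[A=6 B=20 C=60 D=8] open={R3,R4,R5,R6}
Step 9: cancel R5 -> on_hand[A=20 B=20 C=60 D=17] avail[A=13 B=20 C=60 D=8] open={R3,R4,R6}
Step 10: reserve R7 C 3 -> on_hand[A=20 B=20 C=60 D=17] avail[A=13 B=20 C=57 D=8] open={R3,R4,R6,R7}
Step 11: reserve R8 C 1 -> on_hand[A=20 B=20 C=60 D=17] avail[A=13 B=20 C=56 D=8] open={R3,R4,R6,R7,R8}
Step 12: commit R4 -> on_hand[A=20 B=20 C=60 D=9] avail[A=13 B=20 C=56 D=8] open={R3,R6,R7,R8}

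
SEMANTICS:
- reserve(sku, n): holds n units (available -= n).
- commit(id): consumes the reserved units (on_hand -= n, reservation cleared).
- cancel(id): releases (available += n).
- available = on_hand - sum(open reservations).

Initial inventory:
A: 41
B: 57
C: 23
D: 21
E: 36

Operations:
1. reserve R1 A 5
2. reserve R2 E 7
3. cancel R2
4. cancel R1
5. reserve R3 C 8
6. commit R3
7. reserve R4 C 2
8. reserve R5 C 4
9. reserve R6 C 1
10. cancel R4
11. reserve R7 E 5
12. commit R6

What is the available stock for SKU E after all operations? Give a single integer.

Step 1: reserve R1 A 5 -> on_hand[A=41 B=57 C=23 D=21 E=36] avail[A=36 B=57 C=23 D=21 E=36] open={R1}
Step 2: reserve R2 E 7 -> on_hand[A=41 B=57 C=23 D=21 E=36] avail[A=36 B=57 C=23 D=21 E=29] open={R1,R2}
Step 3: cancel R2 -> on_hand[A=41 B=57 C=23 D=21 E=36] avail[A=36 B=57 C=23 D=21 E=36] open={R1}
Step 4: cancel R1 -> on_hand[A=41 B=57 C=23 D=21 E=36] avail[A=41 B=57 C=23 D=21 E=36] open={}
Step 5: reserve R3 C 8 -> on_hand[A=41 B=57 C=23 D=21 E=36] avail[A=41 B=57 C=15 D=21 E=36] open={R3}
Step 6: commit R3 -> on_hand[A=41 B=57 C=15 D=21 E=36] avail[A=41 B=57 C=15 D=21 E=36] open={}
Step 7: reserve R4 C 2 -> on_hand[A=41 B=57 C=15 D=21 E=36] avail[A=41 B=57 C=13 D=21 E=36] open={R4}
Step 8: reserve R5 C 4 -> on_hand[A=41 B=57 C=15 D=21 E=36] avail[A=41 B=57 C=9 D=21 E=36] open={R4,R5}
Step 9: reserve R6 C 1 -> on_hand[A=41 B=57 C=15 D=21 E=36] avail[A=41 B=57 C=8 D=21 E=36] open={R4,R5,R6}
Step 10: cancel R4 -> on_hand[A=41 B=57 C=15 D=21 E=36] avail[A=41 B=57 C=10 D=21 E=36] open={R5,R6}
Step 11: reserve R7 E 5 -> on_hand[A=41 B=57 C=15 D=21 E=36] avail[A=41 B=57 C=10 D=21 E=31] open={R5,R6,R7}
Step 12: commit R6 -> on_hand[A=41 B=57 C=14 D=21 E=36] avail[A=41 B=57 C=10 D=21 E=31] open={R5,R7}
Final available[E] = 31

Answer: 31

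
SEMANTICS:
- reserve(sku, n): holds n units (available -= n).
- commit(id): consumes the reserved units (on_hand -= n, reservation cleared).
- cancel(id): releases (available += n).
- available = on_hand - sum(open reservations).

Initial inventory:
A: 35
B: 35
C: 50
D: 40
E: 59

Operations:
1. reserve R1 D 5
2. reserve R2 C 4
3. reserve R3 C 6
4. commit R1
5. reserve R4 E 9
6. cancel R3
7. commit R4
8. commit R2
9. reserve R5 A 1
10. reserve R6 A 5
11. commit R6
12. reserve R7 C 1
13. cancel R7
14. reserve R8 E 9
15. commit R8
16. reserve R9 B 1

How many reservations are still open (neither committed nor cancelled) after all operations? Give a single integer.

Answer: 2

Derivation:
Step 1: reserve R1 D 5 -> on_hand[A=35 B=35 C=50 D=40 E=59] avail[A=35 B=35 C=50 D=35 E=59] open={R1}
Step 2: reserve R2 C 4 -> on_hand[A=35 B=35 C=50 D=40 E=59] avail[A=35 B=35 C=46 D=35 E=59] open={R1,R2}
Step 3: reserve R3 C 6 -> on_hand[A=35 B=35 C=50 D=40 E=59] avail[A=35 B=35 C=40 D=35 E=59] open={R1,R2,R3}
Step 4: commit R1 -> on_hand[A=35 B=35 C=50 D=35 E=59] avail[A=35 B=35 C=40 D=35 E=59] open={R2,R3}
Step 5: reserve R4 E 9 -> on_hand[A=35 B=35 C=50 D=35 E=59] avail[A=35 B=35 C=40 D=35 E=50] open={R2,R3,R4}
Step 6: cancel R3 -> on_hand[A=35 B=35 C=50 D=35 E=59] avail[A=35 B=35 C=46 D=35 E=50] open={R2,R4}
Step 7: commit R4 -> on_hand[A=35 B=35 C=50 D=35 E=50] avail[A=35 B=35 C=46 D=35 E=50] open={R2}
Step 8: commit R2 -> on_hand[A=35 B=35 C=46 D=35 E=50] avail[A=35 B=35 C=46 D=35 E=50] open={}
Step 9: reserve R5 A 1 -> on_hand[A=35 B=35 C=46 D=35 E=50] avail[A=34 B=35 C=46 D=35 E=50] open={R5}
Step 10: reserve R6 A 5 -> on_hand[A=35 B=35 C=46 D=35 E=50] avail[A=29 B=35 C=46 D=35 E=50] open={R5,R6}
Step 11: commit R6 -> on_hand[A=30 B=35 C=46 D=35 E=50] avail[A=29 B=35 C=46 D=35 E=50] open={R5}
Step 12: reserve R7 C 1 -> on_hand[A=30 B=35 C=46 D=35 E=50] avail[A=29 B=35 C=45 D=35 E=50] open={R5,R7}
Step 13: cancel R7 -> on_hand[A=30 B=35 C=46 D=35 E=50] avail[A=29 B=35 C=46 D=35 E=50] open={R5}
Step 14: reserve R8 E 9 -> on_hand[A=30 B=35 C=46 D=35 E=50] avail[A=29 B=35 C=46 D=35 E=41] open={R5,R8}
Step 15: commit R8 -> on_hand[A=30 B=35 C=46 D=35 E=41] avail[A=29 B=35 C=46 D=35 E=41] open={R5}
Step 16: reserve R9 B 1 -> on_hand[A=30 B=35 C=46 D=35 E=41] avail[A=29 B=34 C=46 D=35 E=41] open={R5,R9}
Open reservations: ['R5', 'R9'] -> 2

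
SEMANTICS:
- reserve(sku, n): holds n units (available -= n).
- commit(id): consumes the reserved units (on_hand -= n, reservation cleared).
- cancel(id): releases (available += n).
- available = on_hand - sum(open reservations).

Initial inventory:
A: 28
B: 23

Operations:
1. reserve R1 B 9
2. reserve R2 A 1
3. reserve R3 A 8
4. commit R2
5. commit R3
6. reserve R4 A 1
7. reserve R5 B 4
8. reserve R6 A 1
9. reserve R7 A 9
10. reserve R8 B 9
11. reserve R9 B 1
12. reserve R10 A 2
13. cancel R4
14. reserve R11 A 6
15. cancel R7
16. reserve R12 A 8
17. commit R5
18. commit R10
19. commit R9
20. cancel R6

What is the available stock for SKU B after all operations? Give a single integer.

Answer: 0

Derivation:
Step 1: reserve R1 B 9 -> on_hand[A=28 B=23] avail[A=28 B=14] open={R1}
Step 2: reserve R2 A 1 -> on_hand[A=28 B=23] avail[A=27 B=14] open={R1,R2}
Step 3: reserve R3 A 8 -> on_hand[A=28 B=23] avail[A=19 B=14] open={R1,R2,R3}
Step 4: commit R2 -> on_hand[A=27 B=23] avail[A=19 B=14] open={R1,R3}
Step 5: commit R3 -> on_hand[A=19 B=23] avail[A=19 B=14] open={R1}
Step 6: reserve R4 A 1 -> on_hand[A=19 B=23] avail[A=18 B=14] open={R1,R4}
Step 7: reserve R5 B 4 -> on_hand[A=19 B=23] avail[A=18 B=10] open={R1,R4,R5}
Step 8: reserve R6 A 1 -> on_hand[A=19 B=23] avail[A=17 B=10] open={R1,R4,R5,R6}
Step 9: reserve R7 A 9 -> on_hand[A=19 B=23] avail[A=8 B=10] open={R1,R4,R5,R6,R7}
Step 10: reserve R8 B 9 -> on_hand[A=19 B=23] avail[A=8 B=1] open={R1,R4,R5,R6,R7,R8}
Step 11: reserve R9 B 1 -> on_hand[A=19 B=23] avail[A=8 B=0] open={R1,R4,R5,R6,R7,R8,R9}
Step 12: reserve R10 A 2 -> on_hand[A=19 B=23] avail[A=6 B=0] open={R1,R10,R4,R5,R6,R7,R8,R9}
Step 13: cancel R4 -> on_hand[A=19 B=23] avail[A=7 B=0] open={R1,R10,R5,R6,R7,R8,R9}
Step 14: reserve R11 A 6 -> on_hand[A=19 B=23] avail[A=1 B=0] open={R1,R10,R11,R5,R6,R7,R8,R9}
Step 15: cancel R7 -> on_hand[A=19 B=23] avail[A=10 B=0] open={R1,R10,R11,R5,R6,R8,R9}
Step 16: reserve R12 A 8 -> on_hand[A=19 B=23] avail[A=2 B=0] open={R1,R10,R11,R12,R5,R6,R8,R9}
Step 17: commit R5 -> on_hand[A=19 B=19] avail[A=2 B=0] open={R1,R10,R11,R12,R6,R8,R9}
Step 18: commit R10 -> on_hand[A=17 B=19] avail[A=2 B=0] open={R1,R11,R12,R6,R8,R9}
Step 19: commit R9 -> on_hand[A=17 B=18] avail[A=2 B=0] open={R1,R11,R12,R6,R8}
Step 20: cancel R6 -> on_hand[A=17 B=18] avail[A=3 B=0] open={R1,R11,R12,R8}
Final available[B] = 0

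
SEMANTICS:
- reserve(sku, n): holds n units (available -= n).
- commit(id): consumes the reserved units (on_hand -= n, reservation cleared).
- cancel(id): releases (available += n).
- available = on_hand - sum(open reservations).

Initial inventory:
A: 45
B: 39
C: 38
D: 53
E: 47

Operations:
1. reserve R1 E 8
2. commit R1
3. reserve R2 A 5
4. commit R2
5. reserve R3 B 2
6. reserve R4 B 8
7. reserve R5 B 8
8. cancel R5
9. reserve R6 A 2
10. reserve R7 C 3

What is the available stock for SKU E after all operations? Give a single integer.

Step 1: reserve R1 E 8 -> on_hand[A=45 B=39 C=38 D=53 E=47] avail[A=45 B=39 C=38 D=53 E=39] open={R1}
Step 2: commit R1 -> on_hand[A=45 B=39 C=38 D=53 E=39] avail[A=45 B=39 C=38 D=53 E=39] open={}
Step 3: reserve R2 A 5 -> on_hand[A=45 B=39 C=38 D=53 E=39] avail[A=40 B=39 C=38 D=53 E=39] open={R2}
Step 4: commit R2 -> on_hand[A=40 B=39 C=38 D=53 E=39] avail[A=40 B=39 C=38 D=53 E=39] open={}
Step 5: reserve R3 B 2 -> on_hand[A=40 B=39 C=38 D=53 E=39] avail[A=40 B=37 C=38 D=53 E=39] open={R3}
Step 6: reserve R4 B 8 -> on_hand[A=40 B=39 C=38 D=53 E=39] avail[A=40 B=29 C=38 D=53 E=39] open={R3,R4}
Step 7: reserve R5 B 8 -> on_hand[A=40 B=39 C=38 D=53 E=39] avail[A=40 B=21 C=38 D=53 E=39] open={R3,R4,R5}
Step 8: cancel R5 -> on_hand[A=40 B=39 C=38 D=53 E=39] avail[A=40 B=29 C=38 D=53 E=39] open={R3,R4}
Step 9: reserve R6 A 2 -> on_hand[A=40 B=39 C=38 D=53 E=39] avail[A=38 B=29 C=38 D=53 E=39] open={R3,R4,R6}
Step 10: reserve R7 C 3 -> on_hand[A=40 B=39 C=38 D=53 E=39] avail[A=38 B=29 C=35 D=53 E=39] open={R3,R4,R6,R7}
Final available[E] = 39

Answer: 39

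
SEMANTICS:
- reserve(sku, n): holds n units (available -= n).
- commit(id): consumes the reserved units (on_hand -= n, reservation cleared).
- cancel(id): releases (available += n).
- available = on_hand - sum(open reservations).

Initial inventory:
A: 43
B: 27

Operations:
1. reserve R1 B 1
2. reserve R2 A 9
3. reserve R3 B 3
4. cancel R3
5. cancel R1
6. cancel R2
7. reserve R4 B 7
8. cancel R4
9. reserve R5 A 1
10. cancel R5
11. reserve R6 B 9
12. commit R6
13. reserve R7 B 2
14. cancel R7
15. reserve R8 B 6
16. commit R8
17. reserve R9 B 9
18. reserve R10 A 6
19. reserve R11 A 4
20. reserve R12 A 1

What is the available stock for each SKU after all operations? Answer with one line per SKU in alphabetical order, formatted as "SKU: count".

Answer: A: 32
B: 3

Derivation:
Step 1: reserve R1 B 1 -> on_hand[A=43 B=27] avail[A=43 B=26] open={R1}
Step 2: reserve R2 A 9 -> on_hand[A=43 B=27] avail[A=34 B=26] open={R1,R2}
Step 3: reserve R3 B 3 -> on_hand[A=43 B=27] avail[A=34 B=23] open={R1,R2,R3}
Step 4: cancel R3 -> on_hand[A=43 B=27] avail[A=34 B=26] open={R1,R2}
Step 5: cancel R1 -> on_hand[A=43 B=27] avail[A=34 B=27] open={R2}
Step 6: cancel R2 -> on_hand[A=43 B=27] avail[A=43 B=27] open={}
Step 7: reserve R4 B 7 -> on_hand[A=43 B=27] avail[A=43 B=20] open={R4}
Step 8: cancel R4 -> on_hand[A=43 B=27] avail[A=43 B=27] open={}
Step 9: reserve R5 A 1 -> on_hand[A=43 B=27] avail[A=42 B=27] open={R5}
Step 10: cancel R5 -> on_hand[A=43 B=27] avail[A=43 B=27] open={}
Step 11: reserve R6 B 9 -> on_hand[A=43 B=27] avail[A=43 B=18] open={R6}
Step 12: commit R6 -> on_hand[A=43 B=18] avail[A=43 B=18] open={}
Step 13: reserve R7 B 2 -> on_hand[A=43 B=18] avail[A=43 B=16] open={R7}
Step 14: cancel R7 -> on_hand[A=43 B=18] avail[A=43 B=18] open={}
Step 15: reserve R8 B 6 -> on_hand[A=43 B=18] avail[A=43 B=12] open={R8}
Step 16: commit R8 -> on_hand[A=43 B=12] avail[A=43 B=12] open={}
Step 17: reserve R9 B 9 -> on_hand[A=43 B=12] avail[A=43 B=3] open={R9}
Step 18: reserve R10 A 6 -> on_hand[A=43 B=12] avail[A=37 B=3] open={R10,R9}
Step 19: reserve R11 A 4 -> on_hand[A=43 B=12] avail[A=33 B=3] open={R10,R11,R9}
Step 20: reserve R12 A 1 -> on_hand[A=43 B=12] avail[A=32 B=3] open={R10,R11,R12,R9}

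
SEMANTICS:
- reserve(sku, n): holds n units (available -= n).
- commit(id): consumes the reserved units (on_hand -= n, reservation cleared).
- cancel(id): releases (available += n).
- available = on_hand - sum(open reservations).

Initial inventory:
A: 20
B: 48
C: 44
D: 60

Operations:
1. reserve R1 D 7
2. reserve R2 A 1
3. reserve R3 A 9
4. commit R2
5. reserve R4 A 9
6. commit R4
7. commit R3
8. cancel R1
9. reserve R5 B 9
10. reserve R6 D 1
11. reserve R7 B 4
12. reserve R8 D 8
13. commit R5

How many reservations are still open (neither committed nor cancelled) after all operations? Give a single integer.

Answer: 3

Derivation:
Step 1: reserve R1 D 7 -> on_hand[A=20 B=48 C=44 D=60] avail[A=20 B=48 C=44 D=53] open={R1}
Step 2: reserve R2 A 1 -> on_hand[A=20 B=48 C=44 D=60] avail[A=19 B=48 C=44 D=53] open={R1,R2}
Step 3: reserve R3 A 9 -> on_hand[A=20 B=48 C=44 D=60] avail[A=10 B=48 C=44 D=53] open={R1,R2,R3}
Step 4: commit R2 -> on_hand[A=19 B=48 C=44 D=60] avail[A=10 B=48 C=44 D=53] open={R1,R3}
Step 5: reserve R4 A 9 -> on_hand[A=19 B=48 C=44 D=60] avail[A=1 B=48 C=44 D=53] open={R1,R3,R4}
Step 6: commit R4 -> on_hand[A=10 B=48 C=44 D=60] avail[A=1 B=48 C=44 D=53] open={R1,R3}
Step 7: commit R3 -> on_hand[A=1 B=48 C=44 D=60] avail[A=1 B=48 C=44 D=53] open={R1}
Step 8: cancel R1 -> on_hand[A=1 B=48 C=44 D=60] avail[A=1 B=48 C=44 D=60] open={}
Step 9: reserve R5 B 9 -> on_hand[A=1 B=48 C=44 D=60] avail[A=1 B=39 C=44 D=60] open={R5}
Step 10: reserve R6 D 1 -> on_hand[A=1 B=48 C=44 D=60] avail[A=1 B=39 C=44 D=59] open={R5,R6}
Step 11: reserve R7 B 4 -> on_hand[A=1 B=48 C=44 D=60] avail[A=1 B=35 C=44 D=59] open={R5,R6,R7}
Step 12: reserve R8 D 8 -> on_hand[A=1 B=48 C=44 D=60] avail[A=1 B=35 C=44 D=51] open={R5,R6,R7,R8}
Step 13: commit R5 -> on_hand[A=1 B=39 C=44 D=60] avail[A=1 B=35 C=44 D=51] open={R6,R7,R8}
Open reservations: ['R6', 'R7', 'R8'] -> 3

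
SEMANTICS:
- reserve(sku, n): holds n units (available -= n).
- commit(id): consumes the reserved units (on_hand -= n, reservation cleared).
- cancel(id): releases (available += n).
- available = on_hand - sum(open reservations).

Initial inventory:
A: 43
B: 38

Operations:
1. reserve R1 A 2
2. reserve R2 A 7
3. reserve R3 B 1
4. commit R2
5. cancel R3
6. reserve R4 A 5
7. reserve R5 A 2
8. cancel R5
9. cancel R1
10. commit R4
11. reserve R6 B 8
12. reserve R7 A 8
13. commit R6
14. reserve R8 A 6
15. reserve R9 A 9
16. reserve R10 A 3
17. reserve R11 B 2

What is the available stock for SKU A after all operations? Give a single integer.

Step 1: reserve R1 A 2 -> on_hand[A=43 B=38] avail[A=41 B=38] open={R1}
Step 2: reserve R2 A 7 -> on_hand[A=43 B=38] avail[A=34 B=38] open={R1,R2}
Step 3: reserve R3 B 1 -> on_hand[A=43 B=38] avail[A=34 B=37] open={R1,R2,R3}
Step 4: commit R2 -> on_hand[A=36 B=38] avail[A=34 B=37] open={R1,R3}
Step 5: cancel R3 -> on_hand[A=36 B=38] avail[A=34 B=38] open={R1}
Step 6: reserve R4 A 5 -> on_hand[A=36 B=38] avail[A=29 B=38] open={R1,R4}
Step 7: reserve R5 A 2 -> on_hand[A=36 B=38] avail[A=27 B=38] open={R1,R4,R5}
Step 8: cancel R5 -> on_hand[A=36 B=38] avail[A=29 B=38] open={R1,R4}
Step 9: cancel R1 -> on_hand[A=36 B=38] avail[A=31 B=38] open={R4}
Step 10: commit R4 -> on_hand[A=31 B=38] avail[A=31 B=38] open={}
Step 11: reserve R6 B 8 -> on_hand[A=31 B=38] avail[A=31 B=30] open={R6}
Step 12: reserve R7 A 8 -> on_hand[A=31 B=38] avail[A=23 B=30] open={R6,R7}
Step 13: commit R6 -> on_hand[A=31 B=30] avail[A=23 B=30] open={R7}
Step 14: reserve R8 A 6 -> on_hand[A=31 B=30] avail[A=17 B=30] open={R7,R8}
Step 15: reserve R9 A 9 -> on_hand[A=31 B=30] avail[A=8 B=30] open={R7,R8,R9}
Step 16: reserve R10 A 3 -> on_hand[A=31 B=30] avail[A=5 B=30] open={R10,R7,R8,R9}
Step 17: reserve R11 B 2 -> on_hand[A=31 B=30] avail[A=5 B=28] open={R10,R11,R7,R8,R9}
Final available[A] = 5

Answer: 5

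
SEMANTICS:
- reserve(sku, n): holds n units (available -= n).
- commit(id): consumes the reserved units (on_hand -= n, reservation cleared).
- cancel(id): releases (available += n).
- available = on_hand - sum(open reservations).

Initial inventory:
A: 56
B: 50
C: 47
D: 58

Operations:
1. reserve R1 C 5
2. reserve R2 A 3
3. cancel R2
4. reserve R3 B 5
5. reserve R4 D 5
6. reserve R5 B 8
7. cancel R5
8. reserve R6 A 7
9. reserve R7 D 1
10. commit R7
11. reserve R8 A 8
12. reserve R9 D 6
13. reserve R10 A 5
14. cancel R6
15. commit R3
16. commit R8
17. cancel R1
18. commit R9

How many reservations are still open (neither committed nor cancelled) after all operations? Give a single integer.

Step 1: reserve R1 C 5 -> on_hand[A=56 B=50 C=47 D=58] avail[A=56 B=50 C=42 D=58] open={R1}
Step 2: reserve R2 A 3 -> on_hand[A=56 B=50 C=47 D=58] avail[A=53 B=50 C=42 D=58] open={R1,R2}
Step 3: cancel R2 -> on_hand[A=56 B=50 C=47 D=58] avail[A=56 B=50 C=42 D=58] open={R1}
Step 4: reserve R3 B 5 -> on_hand[A=56 B=50 C=47 D=58] avail[A=56 B=45 C=42 D=58] open={R1,R3}
Step 5: reserve R4 D 5 -> on_hand[A=56 B=50 C=47 D=58] avail[A=56 B=45 C=42 D=53] open={R1,R3,R4}
Step 6: reserve R5 B 8 -> on_hand[A=56 B=50 C=47 D=58] avail[A=56 B=37 C=42 D=53] open={R1,R3,R4,R5}
Step 7: cancel R5 -> on_hand[A=56 B=50 C=47 D=58] avail[A=56 B=45 C=42 D=53] open={R1,R3,R4}
Step 8: reserve R6 A 7 -> on_hand[A=56 B=50 C=47 D=58] avail[A=49 B=45 C=42 D=53] open={R1,R3,R4,R6}
Step 9: reserve R7 D 1 -> on_hand[A=56 B=50 C=47 D=58] avail[A=49 B=45 C=42 D=52] open={R1,R3,R4,R6,R7}
Step 10: commit R7 -> on_hand[A=56 B=50 C=47 D=57] avail[A=49 B=45 C=42 D=52] open={R1,R3,R4,R6}
Step 11: reserve R8 A 8 -> on_hand[A=56 B=50 C=47 D=57] avail[A=41 B=45 C=42 D=52] open={R1,R3,R4,R6,R8}
Step 12: reserve R9 D 6 -> on_hand[A=56 B=50 C=47 D=57] avail[A=41 B=45 C=42 D=46] open={R1,R3,R4,R6,R8,R9}
Step 13: reserve R10 A 5 -> on_hand[A=56 B=50 C=47 D=57] avail[A=36 B=45 C=42 D=46] open={R1,R10,R3,R4,R6,R8,R9}
Step 14: cancel R6 -> on_hand[A=56 B=50 C=47 D=57] avail[A=43 B=45 C=42 D=46] open={R1,R10,R3,R4,R8,R9}
Step 15: commit R3 -> on_hand[A=56 B=45 C=47 D=57] avail[A=43 B=45 C=42 D=46] open={R1,R10,R4,R8,R9}
Step 16: commit R8 -> on_hand[A=48 B=45 C=47 D=57] avail[A=43 B=45 C=42 D=46] open={R1,R10,R4,R9}
Step 17: cancel R1 -> on_hand[A=48 B=45 C=47 D=57] avail[A=43 B=45 C=47 D=46] open={R10,R4,R9}
Step 18: commit R9 -> on_hand[A=48 B=45 C=47 D=51] avail[A=43 B=45 C=47 D=46] open={R10,R4}
Open reservations: ['R10', 'R4'] -> 2

Answer: 2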